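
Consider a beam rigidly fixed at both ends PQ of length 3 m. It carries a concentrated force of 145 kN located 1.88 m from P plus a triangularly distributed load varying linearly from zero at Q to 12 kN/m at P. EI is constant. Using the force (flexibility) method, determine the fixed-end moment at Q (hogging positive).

Take the two fixed-end moments M_P, M_Q as redundants; the released structure is the simple span PQ.
Simple-span end rotations at P and Q under the given loads:
  at P: point load 145 at a = 1.88: Pab(L + b)/(6LEI) = 69.88/EI
  at Q: point load 145 at a = 1.88: Pab(L + a)/(6LEI) = 82.77/EI
  at P: triangular load, peak 12: w₀L³/(45EI) = 7.2/EI
  at Q: triangular load, peak 12: 7w₀L³/(360EI) = 6.3/EI
  θ_P0 = 77.08/EI,  θ_Q0 = 89.07/EI
Flexibility coefficients: a unit moment at one end gives L/(3EI) there and L/(6EI) at the far end, so f₁₁ = f₂₂ = 1/EI and f₁₂ = f₂₁ = 0.5/EI.
Compatibility — zero rotation at each built-in end:
  1 M_P + 0.5 M_Q = 77.08
  0.5 M_P + 1 M_Q = 89.07
Solving the pair gives M_P = 43.39 kN·m and M_Q = 67.38 kN·m (hogging).

M_Q = 67.38 kN·m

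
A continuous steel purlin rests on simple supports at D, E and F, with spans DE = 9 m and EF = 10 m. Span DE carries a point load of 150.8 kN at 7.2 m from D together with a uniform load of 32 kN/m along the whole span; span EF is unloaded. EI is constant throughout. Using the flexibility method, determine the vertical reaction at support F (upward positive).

R_F = -24.6 kN

Take M_E as the redundant. Released structure: two simple spans DE and EF with a hinge at E.
End slopes at the hinge E, treating each span as simply supported:
  span DE: point load 150.8 at a = 7.2: Pab(L + a)/(6LEI) = 586.3/EI
  span DE: UDL 32: wL³/(24EI) = 972/EI
  relative rotation θ_0 = (1558 + 0)/EI = 1558/EI
A unit hogging moment at E produces rotation L₁/(3EI) + L₂/(3EI) = 6.333/EI.
Slope continuity at E: θ_0 = M_E·6.333/EI, so M_E = 1558/6.333 = 246 kN·m (hogging).
Span EF, ΣM about F: R_E^{EF}·10 = 0 + 246, so R_E^{EF} = 24.6 kN and R_F = 0 − 24.6 = -24.6 kN.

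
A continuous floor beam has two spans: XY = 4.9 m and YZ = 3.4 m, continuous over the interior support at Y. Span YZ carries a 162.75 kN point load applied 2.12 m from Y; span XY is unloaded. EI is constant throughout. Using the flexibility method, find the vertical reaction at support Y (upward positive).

Take M_Y as the redundant. Released structure: two simple spans XY and YZ with a hinge at Y.
Discontinuity in slope at Y on the released structure — sum the simple-span end rotations:
  span YZ: point load 162.75 at a = 2.12: Pab(L + b)/(6LEI) = 101.3/EI
  relative rotation θ_0 = (0 + 101.3)/EI = 101.3/EI
A unit hogging moment at Y produces rotation L₁/(3EI) + L₂/(3EI) = 2.767/EI.
Compatibility: M_Y·(L₁+L₂)/(3EI) = θ_0, giving M_Y = 36.62 kN·m (hogging).
Span XY, ΣM about X with M_Y applied at Y: R_Y^{XY}·4.9 = 0 + 36.62, so R_Y^{XY} = 7.474 kN and R_X = 0 − 7.474 = -7.474 kN.
Span YZ, ΣM about Z: R_Y^{YZ}·3.4 = 208.3 + 36.62, so R_Y^{YZ} = 72.04 kN and R_Z = 162.8 − 72.04 = 90.71 kN.
R_Y = 7.474 + 72.04 = 79.51 kN.

R_Y = 79.51 kN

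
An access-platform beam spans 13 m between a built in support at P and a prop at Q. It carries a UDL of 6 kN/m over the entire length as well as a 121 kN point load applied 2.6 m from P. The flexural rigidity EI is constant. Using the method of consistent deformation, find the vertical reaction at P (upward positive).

Take the reaction at Q as the redundant and release it; the primary structure is a cantilever fixed at P.
Deflection at Q on the released cantilever, summing each load's contribution:
  UDL 6: wL⁴/(8EI) = 21421/EI
  point load 121 at a = 2.6: Pa²(3L − a)/(6EI) = 4962/EI
  δ_0 = 26383/EI
Flexibility coefficient — unit upward force at Q: δ_{QQ} = L³/(3EI) = 732.3/EI.
Compatibility at Q: δ_0 − R_Q·δ_{QQ} = 0, so R_Q = 26383/732.3 = 36.03 kN.
Vertical equilibrium: R_P = ΣP − R_Q = 199 − 36.03 = 163 kN.

R_P = 163 kN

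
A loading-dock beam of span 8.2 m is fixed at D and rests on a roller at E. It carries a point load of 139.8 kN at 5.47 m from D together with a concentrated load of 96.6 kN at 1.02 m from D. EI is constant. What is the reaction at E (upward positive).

R_E = 74.71 kN

Remove the prop at E; the released (primary) structure is a cantilever built in at D.
Deflection at E on the released cantilever, summing each load's contribution:
  point load 139.8 at a = 5.47: Pa²(3L − a)/(6EI) = 13337/EI
  point load 96.6 at a = 1.02: Pa²(3L − a)/(6EI) = 395/EI
  δ_0 = 13732/EI
Tip deflection under a unit load at E: L³/(3EI) = 183.8/EI.
Compatibility at E: δ_0 − R_E·δ_{EE} = 0, so R_E = 13732/183.8 = 74.71 kN.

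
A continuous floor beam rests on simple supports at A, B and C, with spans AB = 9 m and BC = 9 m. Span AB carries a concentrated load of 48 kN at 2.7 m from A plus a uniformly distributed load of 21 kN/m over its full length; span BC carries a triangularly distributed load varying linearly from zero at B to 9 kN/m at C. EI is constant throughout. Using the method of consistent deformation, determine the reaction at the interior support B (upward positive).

R_B = 157.3 kN

Release continuity at B by inserting a hinge; the redundant is the internal moment M_B. The primary structure is two simply-supported spans AB and BC.
End slopes at the hinge B, treating each span as simply supported:
  span AB: point load 48 at a = 2.7: Pab(L + a)/(6LEI) = 176.9/EI
  span AB: UDL 21: wL³/(24EI) = 637.9/EI
  span BC: triangular load, peak 9: 7w₀L³/(360EI) = 127.6/EI
  relative rotation θ_0 = (814.8 + 127.6)/EI = 942.4/EI
A unit hogging moment at B produces rotation L₁/(3EI) + L₂/(3EI) = 6/EI.
Compatibility: M_B·(L₁+L₂)/(3EI) = θ_0, giving M_B = 157.1 kN·m (hogging).
Span AB, ΣM about A with M_B applied at B: R_B^{AB}·9 = 980.1 + 157.1, so R_B^{AB} = 126.4 kN and R_A = 237 − 126.4 = 110.6 kN.
Span BC, ΣM about C: R_B^{BC}·9 = 121.5 + 157.1, so R_B^{BC} = 30.95 kN and R_C = 40.5 − 30.95 = 9.549 kN.
R_B = 126.4 + 30.95 = 157.3 kN.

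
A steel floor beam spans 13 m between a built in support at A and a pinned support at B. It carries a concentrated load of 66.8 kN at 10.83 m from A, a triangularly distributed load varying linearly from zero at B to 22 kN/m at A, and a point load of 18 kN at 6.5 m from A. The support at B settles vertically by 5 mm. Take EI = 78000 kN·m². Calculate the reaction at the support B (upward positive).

Choose R_B as the redundant. The primary structure is the cantilever fixed at A.
Downward deflection at the released point B due to the loads:
  point load 66.8 at a = 10.83: Pa²(3L − a)/(6EI) = 36785/EI
  triangular load, peak 22 at the fixed end: w₀L⁴/(30EI) = 20945/EI
  point load 18 at a = 6.5: Pa²(3L − a)/(6EI) = 4119/EI
  δ_0 = 61849/EI
Flexibility coefficient — unit upward force at B: δ_{BB} = L³/(3EI) = 732.3/EI.
With EI = 78000 kN·m²: δ_0 = 0.79294 m and δ_{BB} = 0.009389 m/kN.
Compatibility — the beam at B must follow the support down by 0.005 m: δ_0 − R_B·δ_{BB} = 0.005, so R_B = (0.79294 − 0.005)/0.009389 = 83.92 kN.

R_B = 83.92 kN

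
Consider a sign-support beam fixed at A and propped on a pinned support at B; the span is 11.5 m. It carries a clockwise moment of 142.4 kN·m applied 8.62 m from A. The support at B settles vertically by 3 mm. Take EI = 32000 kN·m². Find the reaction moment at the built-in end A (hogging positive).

M_A = -55.63 kN·m

Remove the prop at B; the released (primary) structure is a cantilever built in at A.
Downward deflection at the released point B due to the loads:
  clockwise couple 142.4 at a = 8.62: M₀a(2L − a)/(2EI) = 8826/EI
Tip deflection under a unit load at B: L³/(3EI) = 507/EI.
With EI = 32000 kN·m²: δ_0 = 0.2758 m and δ_{BB} = 0.015842 m/kN.
Compatibility — the beam at B must follow the support down by 0.003 m: δ_0 − R_B·δ_{BB} = 0.003, so R_B = (0.2758 − 0.003)/0.015842 = 17.22 kN.
Moment equilibrium about A: M_A = Σ(load moments about A) − R_B·L = 142.4 − 17.22×11.5 = -55.63 kN·m.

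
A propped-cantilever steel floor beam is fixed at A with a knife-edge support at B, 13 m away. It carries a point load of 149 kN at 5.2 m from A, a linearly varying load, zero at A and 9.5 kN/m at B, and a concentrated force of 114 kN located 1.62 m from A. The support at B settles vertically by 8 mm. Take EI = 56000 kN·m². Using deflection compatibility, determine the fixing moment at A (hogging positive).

M_A = 625.1 kN·m

Choose R_B as the redundant. The primary structure is the cantilever fixed at A.
Free-end deflection of the primary structure under the applied loading (downward +):
  point load 149 at a = 5.2: Pa²(3L − a)/(6EI) = 22696/EI
  triangular load, peak 9.5 at the free end: 11w₀L⁴/(120EI) = 24872/EI
  point load 114 at a = 1.62: Pa²(3L − a)/(6EI) = 1864/EI
  δ_0 = 49432/EI
Tip deflection under a unit load at B: L³/(3EI) = 732.3/EI.
With EI = 56000 kN·m²: δ_0 = 0.88272 m and δ_{BB} = 0.013077 m/kN.
Compatibility — the beam at B must follow the support down by 0.008 m: δ_0 − R_B·δ_{BB} = 0.008, so R_B = (0.88272 − 0.008)/0.013077 = 66.89 kN.
Moment equilibrium about A: M_A = Σ(load moments about A) − R_B·L = 1495 − 66.89×13 = 625.1 kN·m.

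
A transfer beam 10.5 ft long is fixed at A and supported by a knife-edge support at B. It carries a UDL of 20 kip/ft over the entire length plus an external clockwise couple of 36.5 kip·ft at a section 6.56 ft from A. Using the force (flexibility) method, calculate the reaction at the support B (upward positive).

R_B = 83.23 kip

Take the reaction at B as the redundant and release it; the primary structure is a cantilever fixed at A.
Deflection at B on the released cantilever, summing each load's contribution:
  UDL 20: wL⁴/(8EI) = 30388/EI
  clockwise couple 36.5 at a = 6.56: M₀a(2L − a)/(2EI) = 1729/EI
  δ_0 = 32116/EI
Tip deflection under a unit load at B: L³/(3EI) = 385.9/EI.
The prop prevents deflection at B: R_B = δ_0/δ_{BB} = 32116/385.9 = 83.23 kip.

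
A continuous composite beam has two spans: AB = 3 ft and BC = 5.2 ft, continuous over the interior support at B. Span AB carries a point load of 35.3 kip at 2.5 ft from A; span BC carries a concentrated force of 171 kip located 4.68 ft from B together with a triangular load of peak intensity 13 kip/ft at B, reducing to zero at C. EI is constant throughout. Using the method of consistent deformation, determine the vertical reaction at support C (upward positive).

R_C = 156 kip

Insert a hinge at B; M_B is the redundant, and each span becomes simply supported.
Rotations at B on the released spans (each span's end-slope, ×1/EI):
  span AB: point load 35.3 at a = 2.5: Pab(L + a)/(6LEI) = 13.48/EI
  span BC: point load 171 at a = 4.68: Pab(L + b)/(6LEI) = 76.29/EI
  span BC: triangular load, peak 13: w₀L³/(45EI) = 40.62/EI
  relative rotation θ_0 = (13.48 + 116.9)/EI = 130.4/EI
A unit hogging moment at B produces rotation L₁/(3EI) + L₂/(3EI) = 2.733/EI.
Slope continuity at B: θ_0 = M_B·2.733/EI, so M_B = 130.4/2.733 = 47.71 kip·ft (hogging).
Span BC, ΣM about C: R_B^{BC}·5.2 = 206.1 + 47.71, so R_B^{BC} = 48.81 kip and R_C = 204.8 − 48.81 = 156 kip.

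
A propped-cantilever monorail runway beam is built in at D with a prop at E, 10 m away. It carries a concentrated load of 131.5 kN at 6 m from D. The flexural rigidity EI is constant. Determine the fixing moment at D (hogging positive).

M_D = 220.9 kN·m

Remove the prop at E; the released (primary) structure is a cantilever built in at D.
Deflection at E on the released cantilever, summing each load's contribution:
  point load 131.5 at a = 6: Pa²(3L − a)/(6EI) = 18936/EI
Flexibility coefficient — unit upward force at E: δ_{EE} = L³/(3EI) = 333.3/EI.
Compatibility at E: δ_0 − R_E·δ_{EE} = 0, so R_E = 18936/333.3 = 56.81 kN.
Moment equilibrium about D: M_D = Σ(load moments about D) − R_E·L = 789 − 56.81×10 = 220.9 kN·m.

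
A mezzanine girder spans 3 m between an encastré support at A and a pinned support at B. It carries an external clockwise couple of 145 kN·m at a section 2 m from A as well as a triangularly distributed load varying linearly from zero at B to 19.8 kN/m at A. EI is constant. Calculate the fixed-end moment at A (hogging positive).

M_A = -36.45 kN·m

Take the reaction at B as the redundant and release it; the primary structure is a cantilever fixed at A.
Free-end deflection of the primary structure under the applied loading (downward +):
  clockwise couple 145 at a = 2: M₀a(2L − a)/(2EI) = 580/EI
  triangular load, peak 19.8 at the fixed end: w₀L⁴/(30EI) = 53.46/EI
  δ_0 = 633.5/EI
Flexibility coefficient — unit upward force at B: δ_{BB} = L³/(3EI) = 9/EI.
Compatibility at B: δ_0 − R_B·δ_{BB} = 0, so R_B = 633.5/9 = 70.38 kN.
Moment equilibrium about A: M_A = Σ(load moments about A) − R_B·L = 174.7 − 70.38×3 = -36.45 kN·m.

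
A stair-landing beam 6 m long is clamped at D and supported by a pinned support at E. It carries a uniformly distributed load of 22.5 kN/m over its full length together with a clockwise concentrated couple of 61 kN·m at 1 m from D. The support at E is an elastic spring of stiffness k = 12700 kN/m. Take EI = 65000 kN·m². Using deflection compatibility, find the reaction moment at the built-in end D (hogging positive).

Take the reaction at E as the redundant and release it; the primary structure is a cantilever fixed at D.
Downward deflection at the released point E due to the loads:
  UDL 22.5: wL⁴/(8EI) = 3645/EI
  clockwise couple 61 at a = 1: M₀a(2L − a)/(2EI) = 335.5/EI
  δ_0 = 3980/EI
Tip deflection under a unit load at E: L³/(3EI) = 72/EI.
With EI = 65000 kN·m²: δ_0 = 0.061238 m and δ_{EE} = 0.001108 m/kN.
Compatibility — the spring shortens by R_E/k under the reaction it provides: δ_0 − R_E·δ_{EE} = R_E/k. With 1/k = 0.000079 m/kN, R_E = δ_0 / (δ_{EE} + 1/k) = 0.061238 / (0.001108 + 0.000079) = 51.62 kN.
Moment equilibrium about D: M_D = Σ(load moments about D) − R_E·L = 466 − 51.62×6 = 156.3 kN·m.

M_D = 156.3 kN·m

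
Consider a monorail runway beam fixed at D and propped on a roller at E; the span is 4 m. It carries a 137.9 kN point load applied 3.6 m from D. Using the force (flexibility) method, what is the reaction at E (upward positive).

R_E = 117.3 kN

Take the reaction at E as the redundant and release it; the primary structure is a cantilever fixed at D.
Deflection at E on the released cantilever, summing each load's contribution:
  point load 137.9 at a = 3.6: Pa²(3L − a)/(6EI) = 2502/EI
Flexibility coefficient — unit upward force at E: δ_{EE} = L³/(3EI) = 21.33/EI.
The prop prevents deflection at E: R_E = δ_0/δ_{EE} = 2502/21.33 = 117.3 kN.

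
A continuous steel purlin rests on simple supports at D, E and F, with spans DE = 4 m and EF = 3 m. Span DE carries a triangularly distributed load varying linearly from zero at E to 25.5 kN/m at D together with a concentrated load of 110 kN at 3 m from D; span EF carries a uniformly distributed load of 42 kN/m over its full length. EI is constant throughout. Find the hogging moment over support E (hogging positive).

Take M_E as the redundant. Released structure: two simple spans DE and EF with a hinge at E.
End slopes at the hinge E, treating each span as simply supported:
  span DE: triangular load, peak 25.5: 7w₀L³/(360EI) = 31.73/EI
  span DE: point load 110 at a = 3: Pab(L + a)/(6LEI) = 96.25/EI
  span EF: UDL 42: wL³/(24EI) = 47.25/EI
  relative rotation θ_0 = (128 + 47.25)/EI = 175.2/EI
A unit hogging moment at E produces rotation L₁/(3EI) + L₂/(3EI) = 2.333/EI.
Compatibility: M_E·(L₁+L₂)/(3EI) = θ_0, giving M_E = 75.1 kN·m (hogging).

M_E = 75.1 kN·m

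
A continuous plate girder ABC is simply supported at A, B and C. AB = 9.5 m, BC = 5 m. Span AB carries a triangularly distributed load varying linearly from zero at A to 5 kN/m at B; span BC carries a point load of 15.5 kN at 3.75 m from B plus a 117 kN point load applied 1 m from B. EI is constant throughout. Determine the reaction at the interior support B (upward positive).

R_B = 129.1 kN

Take M_B as the redundant. Released structure: two simple spans AB and BC with a hinge at B.
Discontinuity in slope at B on the released structure — sum the simple-span end rotations:
  span AB: triangular load, peak 5: w₀L³/(45EI) = 95.26/EI
  span BC: point load 15.5 at a = 3.75: Pab(L + b)/(6LEI) = 15.14/EI
  span BC: point load 117 at a = 1: Pab(L + b)/(6LEI) = 140.4/EI
  relative rotation θ_0 = (95.26 + 155.5)/EI = 250.8/EI
A unit hogging moment at B produces rotation L₁/(3EI) + L₂/(3EI) = 4.833/EI.
Slope continuity at B: θ_0 = M_B·4.833/EI, so M_B = 250.8/4.833 = 51.89 kN·m (hogging).
Span AB, ΣM about A with M_B applied at B: R_B^{AB}·9.5 = 150.4 + 51.89, so R_B^{AB} = 21.3 kN and R_A = 23.75 − 21.3 = 2.455 kN.
Span BC, ΣM about C: R_B^{BC}·5 = 487.4 + 51.89, so R_B^{BC} = 107.9 kN and R_C = 132.5 − 107.9 = 24.65 kN.
R_B = 21.3 + 107.9 = 129.1 kN.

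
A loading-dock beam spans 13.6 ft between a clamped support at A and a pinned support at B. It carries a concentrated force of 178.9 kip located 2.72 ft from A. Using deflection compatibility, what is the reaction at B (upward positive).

R_B = 10.02 kip

Release the roller at B. Primary structure: cantilever fixed at A.
Downward deflection at the released point B due to the loads:
  point load 178.9 at a = 2.72: Pa²(3L − a)/(6EI) = 8400/EI
Flexibility coefficient — unit upward force at B: δ_{BB} = L³/(3EI) = 838.5/EI.
Compatibility at B: δ_0 − R_B·δ_{BB} = 0, so R_B = 8400/838.5 = 10.02 kip.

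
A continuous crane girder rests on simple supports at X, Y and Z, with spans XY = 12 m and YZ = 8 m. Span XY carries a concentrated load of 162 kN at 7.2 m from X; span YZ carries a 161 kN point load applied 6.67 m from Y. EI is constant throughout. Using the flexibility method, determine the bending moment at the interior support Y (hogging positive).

M_Y = 265.6 kN·m

Take M_Y as the redundant. Released structure: two simple spans XY and YZ with a hinge at Y.
Rotations at Y on the released spans (each span's end-slope, ×1/EI):
  span XY: point load 162 at a = 7.2: Pab(L + a)/(6LEI) = 1493/EI
  span YZ: point load 161 at a = 6.67: Pab(L + b)/(6LEI) = 277.6/EI
  relative rotation θ_0 = (1493 + 277.6)/EI = 1771/EI
A unit hogging moment at Y produces rotation L₁/(3EI) + L₂/(3EI) = 6.667/EI.
Slope continuity at Y: θ_0 = M_Y·6.667/EI, so M_Y = 1771/6.667 = 265.6 kN·m (hogging).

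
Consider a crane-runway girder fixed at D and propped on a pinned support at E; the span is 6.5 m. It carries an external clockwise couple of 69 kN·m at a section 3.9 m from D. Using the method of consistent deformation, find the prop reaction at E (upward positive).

Release the roller at E. Primary structure: cantilever fixed at D.
Deflection at E on the released cantilever, summing each load's contribution:
  clockwise couple 69 at a = 3.9: M₀a(2L − a)/(2EI) = 1224/EI
Flexibility coefficient — unit upward force at E: δ_{EE} = L³/(3EI) = 91.54/EI.
Compatibility at E: δ_0 − R_E·δ_{EE} = 0, so R_E = 1224/91.54 = 13.38 kN.

R_E = 13.38 kN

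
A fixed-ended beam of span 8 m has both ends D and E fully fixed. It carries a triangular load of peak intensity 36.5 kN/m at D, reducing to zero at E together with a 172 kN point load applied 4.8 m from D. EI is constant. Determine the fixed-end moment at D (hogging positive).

M_D = 248.9 kN·m

Release both end moments; the primary structure is a simply-supported span DE with redundants M_D and M_E.
Simple-span end rotations at D and E under the given loads:
  at D: triangular load, peak 36.5: w₀L³/(45EI) = 415.3/EI
  at E: triangular load, peak 36.5: 7w₀L³/(360EI) = 363.4/EI
  at D: point load 172 at a = 4.8: Pab(L + b)/(6LEI) = 616.4/EI
  at E: point load 172 at a = 4.8: Pab(L + a)/(6LEI) = 704.5/EI
  θ_D0 = 1032/EI,  θ_E0 = 1068/EI
Flexibility coefficients: a unit moment at one end gives L/(3EI) there and L/(6EI) at the far end, so f₁₁ = f₂₂ = 2.667/EI and f₁₂ = f₂₁ = 1.333/EI.
Compatibility — zero rotation at each built-in end:
  2.667 M_D + 1.333 M_E = 1032
  1.333 M_D + 2.667 M_E = 1068
Solving the pair gives M_D = 248.9 kN·m and M_E = 276 kN·m (hogging).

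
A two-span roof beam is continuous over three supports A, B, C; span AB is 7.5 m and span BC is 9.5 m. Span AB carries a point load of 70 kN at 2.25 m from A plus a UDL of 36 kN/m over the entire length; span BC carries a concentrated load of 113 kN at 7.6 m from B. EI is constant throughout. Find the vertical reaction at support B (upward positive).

R_B = 226.5 kN

Insert a hinge at B; M_B is the redundant, and each span becomes simply supported.
Discontinuity in slope at B on the released structure — sum the simple-span end rotations:
  span AB: point load 70 at a = 2.25: Pab(L + a)/(6LEI) = 179.2/EI
  span AB: UDL 36: wL³/(24EI) = 632.8/EI
  span BC: point load 113 at a = 7.6: Pab(L + b)/(6LEI) = 326.3/EI
  relative rotation θ_0 = (812 + 326.3)/EI = 1138/EI
A unit hogging moment at B produces rotation L₁/(3EI) + L₂/(3EI) = 5.667/EI.
Slope continuity at B: θ_0 = M_B·5.667/EI, so M_B = 1138/5.667 = 200.9 kN·m (hogging).
Span AB, ΣM about A with M_B applied at B: R_B^{AB}·7.5 = 1170 + 200.9, so R_B^{AB} = 182.8 kN and R_A = 340 − 182.8 = 157.2 kN.
Span BC, ΣM about C: R_B^{BC}·9.5 = 214.7 + 200.9, so R_B^{BC} = 43.75 kN and R_C = 113 − 43.75 = 69.25 kN.
R_B = 182.8 + 43.75 = 226.5 kN.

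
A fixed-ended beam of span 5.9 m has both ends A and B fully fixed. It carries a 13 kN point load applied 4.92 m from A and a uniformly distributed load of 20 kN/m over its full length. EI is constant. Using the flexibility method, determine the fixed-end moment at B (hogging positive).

M_B = 66.88 kN·m

Take the two fixed-end moments M_A, M_B as redundants; the released structure is the simple span AB.
End rotations of the released simple span under the applied load (×1/EI):
  at A: point load 13 at a = 4.92: Pab(L + b)/(6LEI) = 12.18/EI
  at B: point load 13 at a = 4.92: Pab(L + a)/(6LEI) = 19.16/EI
  at A: UDL 20: wL³/(24EI) = 171.1/EI
  at B: UDL 20: wL³/(24EI) = 171.1/EI
  θ_A0 = 183.3/EI,  θ_B0 = 190.3/EI
Flexibility coefficients: a unit moment at one end gives L/(3EI) there and L/(6EI) at the far end, so f₁₁ = f₂₂ = 1.967/EI and f₁₂ = f₂₁ = 0.9833/EI.
Compatibility — zero rotation at each built-in end:
  1.967 M_A + 0.9833 M_B = 183.3
  0.9833 M_A + 1.967 M_B = 190.3
Solving the pair gives M_A = 59.78 kN·m and M_B = 66.88 kN·m (hogging).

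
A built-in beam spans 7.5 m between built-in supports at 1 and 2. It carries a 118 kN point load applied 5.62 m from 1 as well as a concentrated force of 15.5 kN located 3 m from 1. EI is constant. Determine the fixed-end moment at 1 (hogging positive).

Take the two fixed-end moments M_1, M_2 as redundants; the released structure is the simple span 12.
End rotations of the released simple span under the applied load (×1/EI):
  at 1: point load 118 at a = 5.62: Pab(L + b)/(6LEI) = 259.9/EI
  at 2: point load 118 at a = 5.62: Pab(L + a)/(6LEI) = 363.5/EI
  at 1: point load 15.5 at a = 3: Pab(L + b)/(6LEI) = 55.8/EI
  at 2: point load 15.5 at a = 3: Pab(L + a)/(6LEI) = 48.83/EI
  θ_10 = 315.7/EI,  θ_20 = 412.3/EI
Flexibility coefficients: a unit moment at one end gives L/(3EI) there and L/(6EI) at the far end, so f₁₁ = f₂₂ = 2.5/EI and f₁₂ = f₂₁ = 1.25/EI.
Compatibility — zero rotation at each built-in end:
  2.5 M_1 + 1.25 M_2 = 315.7
  1.25 M_1 + 2.5 M_2 = 412.3
Solving the pair gives M_1 = 58.41 kN·m and M_2 = 135.7 kN·m (hogging).

M_1 = 58.41 kN·m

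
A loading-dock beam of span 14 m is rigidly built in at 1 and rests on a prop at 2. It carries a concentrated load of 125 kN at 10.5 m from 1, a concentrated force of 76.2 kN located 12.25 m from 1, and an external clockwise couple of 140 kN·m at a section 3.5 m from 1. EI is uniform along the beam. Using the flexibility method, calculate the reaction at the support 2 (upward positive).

R_2 = 147.7 kN

Choose R_2 as the redundant. The primary structure is the cantilever fixed at 1.
Deflection at 2 on the released cantilever, summing each load's contribution:
  point load 125 at a = 10.5: Pa²(3L − a)/(6EI) = 72352/EI
  point load 76.2 at a = 12.25: Pa²(3L − a)/(6EI) = 56697/EI
  clockwise couple 140 at a = 3.5: M₀a(2L − a)/(2EI) = 6002/EI
  δ_0 = 135051/EI
Flexibility coefficient — unit upward force at 2: δ_{22} = L³/(3EI) = 914.7/EI.
Compatibility at 2: δ_0 − R_2·δ_{22} = 0, so R_2 = 135051/914.7 = 147.7 kN.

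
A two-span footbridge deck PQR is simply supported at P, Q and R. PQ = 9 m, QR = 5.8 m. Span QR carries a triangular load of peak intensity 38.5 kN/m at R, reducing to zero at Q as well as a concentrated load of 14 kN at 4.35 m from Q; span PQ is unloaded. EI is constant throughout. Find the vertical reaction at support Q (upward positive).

R_Q = 50.17 kN

Take M_Q as the redundant. Released structure: two simple spans PQ and QR with a hinge at Q.
Discontinuity in slope at Q on the released structure — sum the simple-span end rotations:
  span QR: triangular load, peak 38.5: 7w₀L³/(360EI) = 146.1/EI
  span QR: point load 14 at a = 4.35: Pab(L + b)/(6LEI) = 18.4/EI
  relative rotation θ_0 = (0 + 164.5)/EI = 164.5/EI
A unit hogging moment at Q produces rotation L₁/(3EI) + L₂/(3EI) = 4.933/EI.
Slope continuity at Q: θ_0 = M_Q·4.933/EI, so M_Q = 164.5/4.933 = 33.34 kN·m (hogging).
Span PQ, ΣM about P with M_Q applied at Q: R_Q^{PQ}·9 = 0 + 33.34, so R_Q^{PQ} = 3.704 kN and R_P = 0 − 3.704 = -3.704 kN.
Span QR, ΣM about R: R_Q^{QR}·5.8 = 236.2 + 33.34, so R_Q^{QR} = 46.46 kN and R_R = 125.7 − 46.46 = 79.19 kN.
R_Q = 3.704 + 46.46 = 50.17 kN.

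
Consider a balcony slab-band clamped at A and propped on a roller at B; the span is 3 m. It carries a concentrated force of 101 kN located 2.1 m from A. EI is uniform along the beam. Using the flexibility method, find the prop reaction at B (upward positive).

Remove the prop at B; the released (primary) structure is a cantilever built in at A.
Deflection at B on the released cantilever, summing each load's contribution:
  point load 101 at a = 2.1: Pa²(3L − a)/(6EI) = 512.2/EI
Flexibility coefficient — unit upward force at B: δ_{BB} = L³/(3EI) = 9/EI.
The prop prevents deflection at B: R_B = δ_0/δ_{BB} = 512.2/9 = 56.91 kN.

R_B = 56.91 kN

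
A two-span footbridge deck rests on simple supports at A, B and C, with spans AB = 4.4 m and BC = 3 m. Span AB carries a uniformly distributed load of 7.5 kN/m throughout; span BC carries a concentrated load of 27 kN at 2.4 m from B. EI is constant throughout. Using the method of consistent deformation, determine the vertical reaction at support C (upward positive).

Release continuity at B by inserting a hinge; the redundant is the internal moment M_B. The primary structure is two simply-supported spans AB and BC.
Discontinuity in slope at B on the released structure — sum the simple-span end rotations:
  span AB: UDL 7.5: wL³/(24EI) = 26.62/EI
  span BC: point load 27 at a = 2.4: Pab(L + b)/(6LEI) = 7.776/EI
  relative rotation θ_0 = (26.62 + 7.776)/EI = 34.4/EI
A unit hogging moment at B produces rotation L₁/(3EI) + L₂/(3EI) = 2.467/EI.
Slope continuity at B: θ_0 = M_B·2.467/EI, so M_B = 34.4/2.467 = 13.94 kN·m (hogging).
Span BC, ΣM about C: R_B^{BC}·3 = 16.2 + 13.94, so R_B^{BC} = 10.05 kN and R_C = 27 − 10.05 = 16.95 kN.

R_C = 16.95 kN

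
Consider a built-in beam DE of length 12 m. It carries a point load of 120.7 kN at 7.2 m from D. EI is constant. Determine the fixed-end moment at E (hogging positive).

Release both end moments; the primary structure is a simply-supported span DE with redundants M_D and M_E.
End rotations of the released simple span under the applied load (×1/EI):
  at D: point load 120.7 at a = 7.2: Pab(L + b)/(6LEI) = 973.3/EI
  at E: point load 120.7 at a = 7.2: Pab(L + a)/(6LEI) = 1112/EI
  θ_D0 = 973.3/EI,  θ_E0 = 1112/EI
Flexibility coefficients: a unit moment at one end gives L/(3EI) there and L/(6EI) at the far end, so f₁₁ = f₂₂ = 4/EI and f₁₂ = f₂₁ = 2/EI.
Compatibility — zero rotation at each built-in end:
  4 M_D + 2 M_E = 973.3
  2 M_D + 4 M_E = 1112
Solving the pair gives M_D = 139 kN·m and M_E = 208.6 kN·m (hogging).

M_E = 208.6 kN·m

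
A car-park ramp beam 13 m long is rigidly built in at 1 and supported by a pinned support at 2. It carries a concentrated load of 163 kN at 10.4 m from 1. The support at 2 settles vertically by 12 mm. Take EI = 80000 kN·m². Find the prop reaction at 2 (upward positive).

R_2 = 113.4 kN

Choose R_2 as the redundant. The primary structure is the cantilever fixed at 1.
Primary-structure tip deflection at 2 by superposition:
  point load 163 at a = 10.4: Pa²(3L − a)/(6EI) = 84037/EI
Tip deflection under a unit load at 2: L³/(3EI) = 732.3/EI.
With EI = 80000 kN·m²: δ_0 = 1.0505 m and δ_{22} = 0.009154 m/kN.
Compatibility — the beam at 2 must follow the support down by 0.012 m: δ_0 − R_2·δ_{22} = 0.012, so R_2 = (1.0505 − 0.012)/0.009154 = 113.4 kN.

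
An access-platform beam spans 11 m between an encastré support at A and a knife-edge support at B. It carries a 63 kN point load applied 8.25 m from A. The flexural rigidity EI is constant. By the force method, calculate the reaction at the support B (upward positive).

Take the reaction at B as the redundant and release it; the primary structure is a cantilever fixed at A.
Primary-structure tip deflection at B by superposition:
  point load 63 at a = 8.25: Pa²(3L − a)/(6EI) = 17688/EI
Tip deflection under a unit load at B: L³/(3EI) = 443.7/EI.
The prop prevents deflection at B: R_B = δ_0/δ_{BB} = 17688/443.7 = 39.87 kN.

R_B = 39.87 kN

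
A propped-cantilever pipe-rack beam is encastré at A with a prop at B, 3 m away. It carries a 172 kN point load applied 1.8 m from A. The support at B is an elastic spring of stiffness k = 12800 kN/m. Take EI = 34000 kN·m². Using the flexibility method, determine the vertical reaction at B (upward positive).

R_B = 57.37 kN

Choose R_B as the redundant. The primary structure is the cantilever fixed at A.
Free-end deflection of the primary structure under the applied loading (downward +):
  point load 172 at a = 1.8: Pa²(3L − a)/(6EI) = 668.7/EI
Tip deflection under a unit load at B: L³/(3EI) = 9/EI.
With EI = 34000 kN·m²: δ_0 = 0.019669 m and δ_{BB} = 0.000265 m/kN.
Compatibility — the spring shortens by R_B/k under the reaction it provides: δ_0 − R_B·δ_{BB} = R_B/k. With 1/k = 0.000078 m/kN, R_B = δ_0 / (δ_{BB} + 1/k) = 0.019669 / (0.000265 + 0.000078) = 57.37 kN.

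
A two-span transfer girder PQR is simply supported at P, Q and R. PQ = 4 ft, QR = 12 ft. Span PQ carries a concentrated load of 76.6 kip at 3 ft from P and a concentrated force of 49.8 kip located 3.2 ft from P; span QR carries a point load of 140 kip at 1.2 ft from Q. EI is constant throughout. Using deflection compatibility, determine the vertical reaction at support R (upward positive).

R_R = 3.378 kip

Insert a hinge at Q; M_Q is the redundant, and each span becomes simply supported.
End slopes at the hinge Q, treating each span as simply supported:
  span PQ: point load 76.6 at a = 3: Pab(L + a)/(6LEI) = 67.03/EI
  span PQ: point load 49.8 at a = 3.2: Pab(L + a)/(6LEI) = 38.25/EI
  span QR: point load 140 at a = 1.2: Pab(L + b)/(6LEI) = 574.6/EI
  relative rotation θ_0 = (105.3 + 574.6)/EI = 679.8/EI
A unit hogging moment at Q produces rotation L₁/(3EI) + L₂/(3EI) = 5.333/EI.
Compatibility: M_Q·(L₁+L₂)/(3EI) = θ_0, giving M_Q = 127.5 kip·ft (hogging).
Span QR, ΣM about R: R_Q^{QR}·12 = 1512 + 127.5, so R_Q^{QR} = 136.6 kip and R_R = 140 − 136.6 = 3.378 kip.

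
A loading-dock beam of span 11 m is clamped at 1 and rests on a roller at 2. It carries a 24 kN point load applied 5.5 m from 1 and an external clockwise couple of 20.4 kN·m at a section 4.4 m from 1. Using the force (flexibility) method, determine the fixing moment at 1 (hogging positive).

Take the reaction at 2 as the redundant and release it; the primary structure is a cantilever fixed at 1.
Primary-structure tip deflection at 2 by superposition:
  point load 24 at a = 5.5: Pa²(3L − a)/(6EI) = 3328/EI
  clockwise couple 20.4 at a = 4.4: M₀a(2L − a)/(2EI) = 789.9/EI
  δ_0 = 4117/EI
Tip deflection under a unit load at 2: L³/(3EI) = 443.7/EI.
Compatibility at 2: δ_0 − R_2·δ_{22} = 0, so R_2 = 4117/443.7 = 9.28 kN.
Moment equilibrium about 1: M_1 = Σ(load moments about 1) − R_2·L = 152.4 − 9.28×11 = 50.32 kN·m.

M_1 = 50.32 kN·m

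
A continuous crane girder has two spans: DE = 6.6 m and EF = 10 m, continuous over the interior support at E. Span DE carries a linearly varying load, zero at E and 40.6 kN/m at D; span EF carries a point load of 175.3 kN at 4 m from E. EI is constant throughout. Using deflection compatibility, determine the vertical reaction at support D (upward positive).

R_D = 52.38 kN

Take M_E as the redundant. Released structure: two simple spans DE and EF with a hinge at E.
End slopes at the hinge E, treating each span as simply supported:
  span DE: triangular load, peak 40.6: 7w₀L³/(360EI) = 227/EI
  span EF: point load 175.3 at a = 4: Pab(L + b)/(6LEI) = 1122/EI
  relative rotation θ_0 = (227 + 1122)/EI = 1349/EI
A unit hogging moment at E produces rotation L₁/(3EI) + L₂/(3EI) = 5.533/EI.
Compatibility: M_E·(L₁+L₂)/(3EI) = θ_0, giving M_E = 243.8 kN·m (hogging).
Span DE, ΣM about D with M_E applied at E: R_E^{DE}·6.6 = 294.8 + 243.8, so R_E^{DE} = 81.6 kN and R_D = 134 − 81.6 = 52.38 kN.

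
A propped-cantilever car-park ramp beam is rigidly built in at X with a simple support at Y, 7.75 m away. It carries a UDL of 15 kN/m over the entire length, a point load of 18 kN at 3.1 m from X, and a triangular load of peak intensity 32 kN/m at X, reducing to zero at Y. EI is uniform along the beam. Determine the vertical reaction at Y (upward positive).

Release the roller at Y. Primary structure: cantilever fixed at X.
Downward deflection at the released point Y due to the loads:
  UDL 15: wL⁴/(8EI) = 6764/EI
  point load 18 at a = 3.1: Pa²(3L − a)/(6EI) = 580.9/EI
  triangular load, peak 32 at the fixed end: w₀L⁴/(30EI) = 3848/EI
  δ_0 = 11193/EI
Tip deflection under a unit load at Y: L³/(3EI) = 155.2/EI.
Compatibility at Y: δ_0 − R_Y·δ_{YY} = 0, so R_Y = 11193/155.2 = 72.14 kN.

R_Y = 72.14 kN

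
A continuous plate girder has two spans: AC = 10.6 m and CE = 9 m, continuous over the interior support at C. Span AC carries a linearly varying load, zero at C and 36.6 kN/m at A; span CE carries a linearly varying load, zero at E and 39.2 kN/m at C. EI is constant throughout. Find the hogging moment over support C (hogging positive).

Take M_C as the redundant. Released structure: two simple spans AC and CE with a hinge at C.
End slopes at the hinge C, treating each span as simply supported:
  span AC: triangular load, peak 36.6: 7w₀L³/(360EI) = 847.6/EI
  span CE: triangular load, peak 39.2: w₀L³/(45EI) = 635/EI
  relative rotation θ_0 = (847.6 + 635)/EI = 1483/EI
A unit hogging moment at C produces rotation L₁/(3EI) + L₂/(3EI) = 6.533/EI.
Slope continuity at C: θ_0 = M_C·6.533/EI, so M_C = 1483/6.533 = 226.9 kN·m (hogging).

M_C = 226.9 kN·m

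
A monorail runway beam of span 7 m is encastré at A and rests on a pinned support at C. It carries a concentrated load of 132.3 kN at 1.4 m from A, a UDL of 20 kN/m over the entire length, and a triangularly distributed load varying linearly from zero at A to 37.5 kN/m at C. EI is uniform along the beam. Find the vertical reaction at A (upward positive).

Release the roller at C. Primary structure: cantilever fixed at A.
Downward deflection at the released point C due to the loads:
  point load 132.3 at a = 1.4: Pa²(3L − a)/(6EI) = 847.1/EI
  UDL 20: wL⁴/(8EI) = 6002/EI
  triangular load, peak 37.5 at the free end: 11w₀L⁴/(120EI) = 8253/EI
  δ_0 = 15103/EI
Tip deflection under a unit load at C: L³/(3EI) = 114.3/EI.
The prop prevents deflection at C: R_C = δ_0/δ_{CC} = 15103/114.3 = 132.1 kN.
Vertical equilibrium: R_A = ΣP − R_C = 403.6 − 132.1 = 271.5 kN.

R_A = 271.5 kN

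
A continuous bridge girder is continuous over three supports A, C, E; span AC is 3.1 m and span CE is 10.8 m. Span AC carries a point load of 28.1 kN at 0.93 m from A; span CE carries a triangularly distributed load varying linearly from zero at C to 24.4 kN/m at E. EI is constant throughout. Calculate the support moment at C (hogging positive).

M_C = 131.6 kN·m

Release continuity at C by inserting a hinge; the redundant is the internal moment M_C. The primary structure is two simply-supported spans AC and CE.
Rotations at C on the released spans (each span's end-slope, ×1/EI):
  span AC: point load 28.1 at a = 0.93: Pab(L + a)/(6LEI) = 12.29/EI
  span CE: triangular load, peak 24.4: 7w₀L³/(360EI) = 597.7/EI
  relative rotation θ_0 = (12.29 + 597.7)/EI = 610/EI
A unit hogging moment at C produces rotation L₁/(3EI) + L₂/(3EI) = 4.633/EI.
Slope continuity at C: θ_0 = M_C·4.633/EI, so M_C = 610/4.633 = 131.6 kN·m (hogging).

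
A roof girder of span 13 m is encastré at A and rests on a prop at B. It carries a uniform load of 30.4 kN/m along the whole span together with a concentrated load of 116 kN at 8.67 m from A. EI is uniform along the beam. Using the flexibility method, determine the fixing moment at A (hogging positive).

M_A = 865.5 kN·m

Remove the prop at B; the released (primary) structure is a cantilever built in at A.
Deflection at B on the released cantilever, summing each load's contribution:
  UDL 30.4: wL⁴/(8EI) = 108532/EI
  point load 116 at a = 8.67: Pa²(3L − a)/(6EI) = 44078/EI
  δ_0 = 152609/EI
Flexibility coefficient — unit upward force at B: δ_{BB} = L³/(3EI) = 732.3/EI.
Compatibility at B: δ_0 − R_B·δ_{BB} = 0, so R_B = 152609/732.3 = 208.4 kN.
Moment equilibrium about A: M_A = Σ(load moments about A) − R_B·L = 3575 − 208.4×13 = 865.5 kN·m.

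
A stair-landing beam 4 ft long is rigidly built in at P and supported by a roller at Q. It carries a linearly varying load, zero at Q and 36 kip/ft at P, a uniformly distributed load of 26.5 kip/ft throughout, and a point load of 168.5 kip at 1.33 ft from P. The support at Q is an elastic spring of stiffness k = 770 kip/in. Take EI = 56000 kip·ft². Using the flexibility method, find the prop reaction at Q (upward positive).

R_Q = 61.52 kip

Release the roller at Q. Primary structure: cantilever fixed at P.
Deflection at Q on the released cantilever, summing each load's contribution:
  triangular load, peak 36 at the fixed end: w₀L⁴/(30EI) = 307.2/EI
  UDL 26.5: wL⁴/(8EI) = 848/EI
  point load 168.5 at a = 1.33: Pa²(3L − a)/(6EI) = 530/EI
  δ_0 = 1685/EI
Flexibility coefficient — unit upward force at Q: δ_{QQ} = L³/(3EI) = 21.33/EI.
With EI = 56000 kip·ft²: δ_0 = 0.030094 ft and δ_{QQ} = 0.000381 ft/kip.
Compatibility — the spring shortens by R_Q/k under the reaction it provides: δ_0 − R_Q·δ_{QQ} = R_Q/k. With 1/k = 1/(770×12) ft/kip = 0.000108 ft/kip, R_Q = δ_0 / (δ_{QQ} + 1/k) = 0.030094 / (0.000381 + 0.000108) = 61.52 kip.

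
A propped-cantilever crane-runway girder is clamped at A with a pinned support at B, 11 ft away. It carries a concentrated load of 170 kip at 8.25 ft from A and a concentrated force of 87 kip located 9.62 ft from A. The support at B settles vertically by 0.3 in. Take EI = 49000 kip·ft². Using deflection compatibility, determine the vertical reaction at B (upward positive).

R_B = 175.5 kip

Choose R_B as the redundant. The primary structure is the cantilever fixed at A.
Deflection at B on the released cantilever, summing each load's contribution:
  point load 170 at a = 8.25: Pa²(3L − a)/(6EI) = 47729/EI
  point load 87 at a = 9.62: Pa²(3L − a)/(6EI) = 31373/EI
  δ_0 = 79102/EI
Flexibility coefficient — unit upward force at B: δ_{BB} = L³/(3EI) = 443.7/EI.
With EI = 49000 kip·ft²: δ_0 = 1.6143 ft and δ_{BB} = 0.009054 ft/kip.
Compatibility — the beam at B must follow the support down by 0.025 ft: δ_0 − R_B·δ_{BB} = 0.025, so R_B = (1.6143 − 0.025)/0.009054 = 175.5 kip.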